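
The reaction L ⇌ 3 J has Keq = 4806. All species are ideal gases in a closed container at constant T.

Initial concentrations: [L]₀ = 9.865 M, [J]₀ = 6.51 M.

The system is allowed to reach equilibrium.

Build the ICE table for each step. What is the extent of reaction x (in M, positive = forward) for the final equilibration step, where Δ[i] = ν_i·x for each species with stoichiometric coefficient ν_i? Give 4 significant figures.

x = 6.368 M

Q₀ = 27.97 vs Keq = 4806 ⇒ Q<K, forward
Step 1:
                    L           J
  I             9.865        6.51
  C            -6.368        19.1
  E             3.497       25.61
  solve Keq expr → x = 6.368; check Q = 4806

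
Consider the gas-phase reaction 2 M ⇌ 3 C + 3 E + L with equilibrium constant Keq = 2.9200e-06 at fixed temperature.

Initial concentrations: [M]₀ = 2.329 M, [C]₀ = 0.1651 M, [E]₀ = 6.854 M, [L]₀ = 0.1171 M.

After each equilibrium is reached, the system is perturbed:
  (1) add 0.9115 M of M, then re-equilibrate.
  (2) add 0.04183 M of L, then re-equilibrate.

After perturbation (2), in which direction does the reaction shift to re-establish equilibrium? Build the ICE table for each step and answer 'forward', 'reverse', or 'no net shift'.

Direction: reverse

Q₀ = 0.03128 vs Keq = 2.9200e-06 ⇒ Q>K, reverse
Step 1:
                  M         C         E         L
  Initial     2.329    0.1651     6.854    0.1171
  Change     0.1037   -0.1555   -0.1555  -0.05184
  Equil       2.433  0.009586     6.698   0.06526
  solve Keq expr → x = -0.05184; check Q = 2.9200e-06
Then add 0.9115 M of M.
Step 2:
                  M         C         E         L
  Initial     3.344  0.009586     6.698   0.06526
  Change  -0.001476  0.002214  0.002214 7.3796e-04
  Equil       3.343    0.0118     6.701     0.066
  solve Keq expr → x = 7.3796e-04; check Q = 2.9200e-06
Then add 0.04183 M of L.
Step 3:
                  M         C         E         L
  Initial     3.343    0.0118     6.701    0.1078
  Change   0.001172 -0.001758 -0.001758 -5.8600e-04
  Equil       3.344   0.01004     6.699    0.1072
  solve Keq expr → x = -5.8600e-04; check Q = 2.9200e-06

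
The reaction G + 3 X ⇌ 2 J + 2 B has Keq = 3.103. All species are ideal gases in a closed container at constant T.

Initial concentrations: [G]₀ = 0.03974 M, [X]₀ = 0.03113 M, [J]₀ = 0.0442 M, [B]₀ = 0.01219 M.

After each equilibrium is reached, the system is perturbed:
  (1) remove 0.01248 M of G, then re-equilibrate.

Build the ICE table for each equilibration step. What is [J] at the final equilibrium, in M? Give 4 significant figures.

[J]_eq = 0.05014 M

Q₀ = 0.2422 vs Keq = 3.103 ⇒ Q<K, forward
Step 1:
                   G          X          J          B
  I          0.03974    0.03113     0.0442    0.01219
  C         -0.00353   -0.01059    0.00706    0.00706
  E          0.03621    0.02054    0.05126    0.01925
  solve Keq expr → x = 0.00353; check Q = 3.103
Then remove 0.01248 M of G.
Step 2:
                   G          X          J          B
  I          0.02373    0.02054    0.05126    0.01925
  C       5.5912e-04   0.001677  -0.001118  -0.001118
  E          0.02429    0.02222    0.05014    0.01813
  solve Keq expr → x = -5.5912e-04; check Q = 3.103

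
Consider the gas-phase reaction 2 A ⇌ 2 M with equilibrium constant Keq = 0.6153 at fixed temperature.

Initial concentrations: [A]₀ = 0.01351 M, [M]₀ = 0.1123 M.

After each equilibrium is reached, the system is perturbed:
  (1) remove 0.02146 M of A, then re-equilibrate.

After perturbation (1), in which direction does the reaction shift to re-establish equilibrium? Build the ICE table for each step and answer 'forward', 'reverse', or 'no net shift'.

Direction: reverse

Q₀ = 69.1 vs Keq = 0.6153 ⇒ Q>K, reverse
Step 1:
                    A           M
  Initial     0.01351      0.1123
  Change        0.057      -0.057
  Equil       0.07051      0.0553
  solve Keq expr → x = -0.0285; check Q = 0.6153
Then remove 0.02146 M of A.
Step 2:
                    A           M
  Initial     0.04905      0.0553
  Change     0.009434   -0.009434
  Equil       0.05848     0.04587
  solve Keq expr → x = -0.004717; check Q = 0.6153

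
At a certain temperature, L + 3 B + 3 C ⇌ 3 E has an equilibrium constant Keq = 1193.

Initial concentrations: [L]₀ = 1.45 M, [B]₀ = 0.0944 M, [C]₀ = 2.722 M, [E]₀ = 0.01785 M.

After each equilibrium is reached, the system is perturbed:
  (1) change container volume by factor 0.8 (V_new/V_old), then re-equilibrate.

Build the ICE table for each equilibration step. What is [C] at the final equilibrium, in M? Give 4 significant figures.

[C]_eq = 3.288 M

Q₀ = 2.3119e-04 vs Keq = 1193 ⇒ Q<K, forward
Step 1:
                  L         B         C         E
  init         1.45    0.0944     2.722   0.01785
  Δ        -0.03031  -0.09093  -0.09093   0.09093
  eq           1.42  0.003469     2.631    0.1088
  solve Keq expr → x = 0.03031; check Q = 1193
Then change container volume by factor 0.8 (V_new/V_old).
Step 2:
                  L         B         C         E
  init        1.775  0.004336     3.289     0.136
  Δ       -3.6290e-04 -0.001089 -0.001089  0.001089
  eq          1.774  0.003247     3.288    0.1371
  solve Keq expr → x = 3.6290e-04; check Q = 1193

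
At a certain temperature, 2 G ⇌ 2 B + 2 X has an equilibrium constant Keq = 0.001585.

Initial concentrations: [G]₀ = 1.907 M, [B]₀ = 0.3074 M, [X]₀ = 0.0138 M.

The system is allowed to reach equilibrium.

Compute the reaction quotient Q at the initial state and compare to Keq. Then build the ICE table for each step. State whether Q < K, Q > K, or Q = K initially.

Q₀ = 4.9484e-06; Q < K (proceeds forward)

Q₀ = 4.9484e-06 vs Keq = 0.001585 ⇒ Q<K, forward
Step 1:
                    G           B           X
  I             1.907      0.3074      0.0138
  C           -0.1424      0.1424      0.1424
  E             1.765      0.4498      0.1562
  solve Keq expr → x = 0.0712; check Q = 0.001585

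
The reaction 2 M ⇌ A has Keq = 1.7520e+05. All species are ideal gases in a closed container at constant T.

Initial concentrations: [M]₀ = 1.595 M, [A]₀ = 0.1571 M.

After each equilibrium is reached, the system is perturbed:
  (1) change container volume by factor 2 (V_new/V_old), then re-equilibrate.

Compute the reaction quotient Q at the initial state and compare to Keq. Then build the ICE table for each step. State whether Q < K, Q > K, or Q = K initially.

Q₀ = 0.06175; Q < K (proceeds forward)

Q₀ = 0.06175 vs Keq = 1.7520e+05 ⇒ Q<K, forward
Step 1:
                   M          A
  init         1.595     0.1571
  Δ           -1.593     0.7963
  eq        0.002333     0.9534
  solve Keq expr → x = 0.7963; check Q = 1.7520e+05
Then change container volume by factor 2 (V_new/V_old).
Step 2:
                   M          A
  init      0.001166     0.4767
  Δ       4.8272e-04 -2.4136e-04
  eq        0.001649     0.4765
  solve Keq expr → x = -2.4136e-04; check Q = 1.7520e+05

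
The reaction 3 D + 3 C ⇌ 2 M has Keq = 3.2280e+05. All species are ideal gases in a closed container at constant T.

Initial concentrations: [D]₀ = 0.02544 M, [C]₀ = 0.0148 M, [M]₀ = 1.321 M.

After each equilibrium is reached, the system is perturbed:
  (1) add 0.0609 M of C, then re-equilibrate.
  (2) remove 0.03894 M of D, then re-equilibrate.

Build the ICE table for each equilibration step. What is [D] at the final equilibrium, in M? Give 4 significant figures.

Q₀ = 3.2694e+10 vs Keq = 3.2280e+05 ⇒ Q>K, reverse
Step 1:
                  D         C         M
  I         0.02544    0.0148     1.321
  C            0.11      0.11  -0.07331
  E          0.1354    0.1248     1.248
  solve Keq expr → x = -0.03666; check Q = 3.2280e+05
Then add 0.0609 M of C.
Step 2:
                  D         C         M
  I          0.1354    0.1857     1.248
  C        -0.02753  -0.02753   0.01835
  E          0.1079    0.1581     1.266
  solve Keq expr → x = 0.009176; check Q = 3.2280e+05
Then remove 0.03894 M of D.
Step 3:
                  D         C         M
  I         0.06894    0.1581     1.266
  C         0.02396   0.02396  -0.01597
  E          0.0929    0.1821      1.25
  solve Keq expr → x = -0.007986; check Q = 3.2280e+05

[D]_eq = 0.0929 M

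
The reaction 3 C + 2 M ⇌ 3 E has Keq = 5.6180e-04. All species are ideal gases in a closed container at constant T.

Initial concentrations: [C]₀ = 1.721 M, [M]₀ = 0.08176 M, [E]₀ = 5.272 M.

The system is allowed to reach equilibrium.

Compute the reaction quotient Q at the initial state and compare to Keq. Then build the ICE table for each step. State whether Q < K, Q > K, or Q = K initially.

Q₀ = 4300; Q > K (proceeds reverse)

Q₀ = 4300 vs Keq = 5.6180e-04 ⇒ Q>K, reverse
Step 1:
                   C          M          E
  init         1.721    0.08176      5.272
  Δ            4.263      2.842     -4.263
  eq           5.984      2.923      1.009
  solve Keq expr → x = -1.421; check Q = 5.6180e-04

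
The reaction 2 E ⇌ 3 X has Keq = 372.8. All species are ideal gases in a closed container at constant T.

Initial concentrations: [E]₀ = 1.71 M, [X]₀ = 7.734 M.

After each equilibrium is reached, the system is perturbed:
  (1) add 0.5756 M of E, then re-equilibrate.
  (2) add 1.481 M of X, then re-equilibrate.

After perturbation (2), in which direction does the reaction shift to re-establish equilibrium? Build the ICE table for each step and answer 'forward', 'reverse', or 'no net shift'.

Q₀ = 158.2 vs Keq = 372.8 ⇒ Q<K, forward
Step 1:
                    E           X
  I              1.71       7.734
  C           -0.4478      0.6717
  E             1.262       8.406
  solve Keq expr → x = 0.2239; check Q = 372.8
Then add 0.5756 M of E.
Step 2:
                    E           X
  I             1.838       8.406
  C           -0.4282      0.6423
  E              1.41       9.048
  solve Keq expr → x = 0.2141; check Q = 372.8
Then add 1.481 M of X.
Step 3:
                    E           X
  I              1.41       10.53
  C            0.2618     -0.3927
  E             1.671       10.14
  solve Keq expr → x = -0.1309; check Q = 372.8

Direction: reverse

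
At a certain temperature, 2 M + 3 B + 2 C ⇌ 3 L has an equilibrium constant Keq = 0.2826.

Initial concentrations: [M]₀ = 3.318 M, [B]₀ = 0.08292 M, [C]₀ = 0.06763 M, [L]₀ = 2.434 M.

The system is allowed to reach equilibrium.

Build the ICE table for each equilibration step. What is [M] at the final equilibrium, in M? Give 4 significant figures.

[M]_eq = 3.981 M

Q₀ = 5.0229e+05 vs Keq = 0.2826 ⇒ Q>K, reverse
Step 1:
                    M           B           C           L
  Initial       3.318     0.08292     0.06763       2.434
  Change       0.6628      0.9941      0.6628     -0.9941
  Equil         3.981       1.077      0.7304        1.44
  solve Keq expr → x = -0.3314; check Q = 0.2826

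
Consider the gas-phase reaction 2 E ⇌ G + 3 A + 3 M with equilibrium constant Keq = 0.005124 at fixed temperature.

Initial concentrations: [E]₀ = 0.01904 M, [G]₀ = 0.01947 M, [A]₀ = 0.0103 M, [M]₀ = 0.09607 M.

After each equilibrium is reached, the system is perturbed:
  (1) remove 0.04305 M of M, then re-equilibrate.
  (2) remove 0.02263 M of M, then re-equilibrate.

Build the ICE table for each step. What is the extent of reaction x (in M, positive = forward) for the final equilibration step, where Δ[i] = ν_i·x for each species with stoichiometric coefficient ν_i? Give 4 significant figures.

Q₀ = 5.2036e-08 vs Keq = 0.005124 ⇒ Q<K, forward
Step 1:
                  E         G         A         M
  init      0.01904   0.01947    0.0103   0.09607
  Δ        -0.01829  0.009144   0.02743   0.02743
  eq      7.5174e-04   0.02861   0.03773    0.1235
  solve Keq expr → x = 0.009144; check Q = 0.005124
Then remove 0.04305 M of M.
Step 2:
                  E         G         A         M
  init    7.5174e-04   0.02861   0.03773   0.08045
  Δ       -3.4328e-04 1.7164e-04 5.1493e-04 5.1493e-04
  eq      4.0846e-04   0.02879   0.03825   0.08097
  solve Keq expr → x = 1.7164e-04; check Q = 0.005124
Then remove 0.02263 M of M.
Step 3:
                  E         G         A         M
  init    4.0846e-04   0.02879   0.03825   0.05834
  Δ       -1.5453e-04 7.7267e-05 2.3180e-04 2.3180e-04
  eq      2.5393e-04   0.02886   0.03848   0.05857
  solve Keq expr → x = 7.7267e-05; check Q = 0.005124

x = 7.7267e-05 M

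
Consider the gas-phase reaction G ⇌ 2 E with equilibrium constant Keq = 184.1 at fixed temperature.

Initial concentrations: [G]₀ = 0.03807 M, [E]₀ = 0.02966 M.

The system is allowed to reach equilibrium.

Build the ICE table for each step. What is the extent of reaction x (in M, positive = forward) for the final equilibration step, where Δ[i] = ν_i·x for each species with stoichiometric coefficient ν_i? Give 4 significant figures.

x = 0.03801 M

Q₀ = 0.02311 vs Keq = 184.1 ⇒ Q<K, forward
Step 1:
                   G          E
  Initial    0.03807    0.02966
  Change    -0.03801    0.07602
  Equil   6.0663e-05     0.1057
  solve Keq expr → x = 0.03801; check Q = 184.1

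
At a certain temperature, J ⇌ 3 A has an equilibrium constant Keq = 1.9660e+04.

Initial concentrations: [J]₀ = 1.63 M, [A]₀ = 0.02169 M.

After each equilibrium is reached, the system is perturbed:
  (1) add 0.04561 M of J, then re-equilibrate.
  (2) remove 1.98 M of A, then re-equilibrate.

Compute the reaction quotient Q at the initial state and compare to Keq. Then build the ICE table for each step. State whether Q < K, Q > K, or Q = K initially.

Q₀ = 6.2602e-06 vs Keq = 1.9660e+04 ⇒ Q<K, forward
Step 1:
                  J         A
  I            1.63   0.02169
  C          -1.624     4.872
  E        0.005962     4.894
  solve Keq expr → x = 1.624; check Q = 1.9660e+04
Then add 0.04561 M of J.
Step 2:
                  J         A
  I         0.05157     4.894
  C         -0.0451    0.1353
  E         0.00647     5.029
  solve Keq expr → x = 0.0451; check Q = 1.9660e+04
Then remove 1.98 M of A.
Step 3:
                  J         A
  I         0.00647     3.049
  C       -0.005006   0.01502
  E        0.001463     3.064
  solve Keq expr → x = 0.005006; check Q = 1.9660e+04

Q₀ = 6.2602e-06; Q < K (proceeds forward)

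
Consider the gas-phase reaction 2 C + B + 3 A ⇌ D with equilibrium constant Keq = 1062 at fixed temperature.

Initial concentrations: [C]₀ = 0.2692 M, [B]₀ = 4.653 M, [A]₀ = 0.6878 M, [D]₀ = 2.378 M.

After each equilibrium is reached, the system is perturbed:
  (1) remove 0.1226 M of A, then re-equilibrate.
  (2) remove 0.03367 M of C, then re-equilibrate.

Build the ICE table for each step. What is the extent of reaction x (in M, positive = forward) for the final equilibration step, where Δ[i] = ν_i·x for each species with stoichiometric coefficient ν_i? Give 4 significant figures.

x = -0.009809 M

Q₀ = 21.67 vs Keq = 1062 ⇒ Q<K, forward
Step 1:
                    C           B           A           D
  Initial      0.2692       4.653      0.6878       2.378
  Change      -0.1838    -0.09191     -0.2757     0.09191
  Equil       0.08537       4.561      0.4121        2.47
  solve Keq expr → x = 0.09191; check Q = 1062
Then remove 0.1226 M of A.
Step 2:
                    C           B           A           D
  Initial     0.08537       4.561      0.2895        2.47
  Change      0.03046     0.01523     0.04569    -0.01523
  Equil        0.1158       4.576      0.3351       2.455
  solve Keq expr → x = -0.01523; check Q = 1062
Then remove 0.03367 M of C.
Step 3:
                    C           B           A           D
  Initial     0.08216       4.576      0.3351       2.455
  Change      0.01962    0.009809     0.02943   -0.009809
  Equil        0.1018       4.586      0.3646       2.445
  solve Keq expr → x = -0.009809; check Q = 1062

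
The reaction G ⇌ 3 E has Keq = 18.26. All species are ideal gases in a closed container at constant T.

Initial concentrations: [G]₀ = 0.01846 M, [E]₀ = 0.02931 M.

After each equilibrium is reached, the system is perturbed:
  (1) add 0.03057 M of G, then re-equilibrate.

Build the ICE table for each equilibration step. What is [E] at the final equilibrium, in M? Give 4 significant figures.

Q₀ = 0.001364 vs Keq = 18.26 ⇒ Q<K, forward
Step 1:
                   G          E
  Initial    0.01846    0.02931
  Change    -0.01843    0.05528
  Equil   3.3149e-05    0.08459
  solve Keq expr → x = 0.01843; check Q = 18.26
Then add 0.03057 M of G.
Step 2:
                   G          E
  Initial     0.0306    0.08459
  Change    -0.03031    0.09092
  Equil   2.9609e-04     0.1755
  solve Keq expr → x = 0.03031; check Q = 18.26

[E]_eq = 0.1755 M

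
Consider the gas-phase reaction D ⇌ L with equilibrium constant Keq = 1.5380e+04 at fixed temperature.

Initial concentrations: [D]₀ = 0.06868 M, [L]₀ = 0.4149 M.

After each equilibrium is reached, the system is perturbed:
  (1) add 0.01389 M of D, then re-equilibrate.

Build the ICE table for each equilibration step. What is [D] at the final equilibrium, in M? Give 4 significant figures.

Q₀ = 6.041 vs Keq = 1.5380e+04 ⇒ Q<K, forward
Step 1:
                    D           L
  init        0.06868      0.4149
  Δ          -0.06865     0.06865
  eq       3.1440e-05      0.4835
  solve Keq expr → x = 0.06865; check Q = 1.5380e+04
Then add 0.01389 M of D.
Step 2:
                    D           L
  init        0.01392      0.4835
  Δ          -0.01389     0.01389
  eq       3.2343e-05      0.4974
  solve Keq expr → x = 0.01389; check Q = 1.5380e+04

[D]_eq = 3.2343e-05 M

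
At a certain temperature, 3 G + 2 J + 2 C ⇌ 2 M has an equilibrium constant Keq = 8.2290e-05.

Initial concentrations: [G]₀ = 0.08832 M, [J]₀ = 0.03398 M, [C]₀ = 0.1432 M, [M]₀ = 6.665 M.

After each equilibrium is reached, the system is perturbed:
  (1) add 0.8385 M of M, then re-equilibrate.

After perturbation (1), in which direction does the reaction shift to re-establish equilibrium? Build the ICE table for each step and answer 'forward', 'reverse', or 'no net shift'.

Direction: reverse

Q₀ = 2.7233e+09 vs Keq = 8.2290e-05 ⇒ Q>K, reverse
Step 1:
                   G          J          C          M
  I          0.08832    0.03398     0.1432      6.665
  C            6.192      4.128      4.128     -4.128
  E             6.28      4.162      4.271      2.537
  solve Keq expr → x = -2.064; check Q = 8.2290e-05
Then add 0.8385 M of M.
Step 2:
                   G          J          C          M
  I             6.28      4.162      4.271      3.376
  C           0.3836     0.2558     0.2558    -0.2558
  E            6.663      4.417      4.527       3.12
  solve Keq expr → x = -0.1279; check Q = 8.2290e-05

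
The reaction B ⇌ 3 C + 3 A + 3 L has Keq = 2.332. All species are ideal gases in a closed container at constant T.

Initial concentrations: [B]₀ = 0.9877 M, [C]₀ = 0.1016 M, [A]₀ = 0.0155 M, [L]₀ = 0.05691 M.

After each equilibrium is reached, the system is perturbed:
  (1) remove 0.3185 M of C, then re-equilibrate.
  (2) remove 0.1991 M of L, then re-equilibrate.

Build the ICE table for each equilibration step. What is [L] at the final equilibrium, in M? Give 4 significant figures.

[L]_eq = 1.015 M

Q₀ = 7.2881e-13 vs Keq = 2.332 ⇒ Q<K, forward
Step 1:
                    B           C           A           L
  init         0.9877      0.1016      0.0155     0.05691
  Δ           -0.3304      0.9912      0.9912      0.9912
  eq           0.6573       1.093       1.007       1.048
  solve Keq expr → x = 0.3304; check Q = 2.332
Then remove 0.3185 M of C.
Step 2:
                    B           C           A           L
  init         0.6573      0.7743       1.007       1.048
  Δ          -0.03548      0.1064      0.1064      0.1064
  eq           0.6218      0.8807       1.113       1.155
  solve Keq expr → x = 0.03548; check Q = 2.332
Then remove 0.1991 M of L.
Step 3:
                    B           C           A           L
  init         0.6218      0.8807       1.113      0.9554
  Δ           -0.0199      0.0597      0.0597      0.0597
  eq           0.6019      0.9404       1.173       1.015
  solve Keq expr → x = 0.0199; check Q = 2.332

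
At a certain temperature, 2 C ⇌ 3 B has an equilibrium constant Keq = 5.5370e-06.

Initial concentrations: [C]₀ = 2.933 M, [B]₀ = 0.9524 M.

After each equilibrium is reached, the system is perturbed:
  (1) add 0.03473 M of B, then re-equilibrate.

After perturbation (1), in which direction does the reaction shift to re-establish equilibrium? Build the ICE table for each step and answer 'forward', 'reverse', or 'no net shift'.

Q₀ = 0.1004 vs Keq = 5.5370e-06 ⇒ Q>K, reverse
Step 1:
                    C           B
  I             2.933      0.9524
  C            0.6075     -0.9113
  E             3.541      0.0411
  solve Keq expr → x = -0.3038; check Q = 5.5370e-06
Then add 0.03473 M of B.
Step 2:
                    C           B
  I             3.541     0.07583
  C           0.02303    -0.03455
  E             3.564     0.04127
  solve Keq expr → x = -0.01152; check Q = 5.5370e-06

Direction: reverse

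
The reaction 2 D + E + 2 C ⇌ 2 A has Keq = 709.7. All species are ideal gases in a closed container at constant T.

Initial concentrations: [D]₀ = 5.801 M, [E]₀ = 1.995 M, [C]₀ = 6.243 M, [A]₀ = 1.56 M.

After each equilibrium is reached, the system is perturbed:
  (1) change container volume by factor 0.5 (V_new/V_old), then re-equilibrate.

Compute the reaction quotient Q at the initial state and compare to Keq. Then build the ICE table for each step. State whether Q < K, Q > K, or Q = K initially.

Q₀ = 9.3007e-04; Q < K (proceeds forward)

Q₀ = 9.3007e-04 vs Keq = 709.7 ⇒ Q<K, forward
Step 1:
                    D           E           C           A
  init          5.801       1.995       6.243        1.56
  Δ            -3.985      -1.992      -3.985       3.985
  eq            1.816    0.002576       2.258       5.545
  solve Keq expr → x = 1.992; check Q = 709.7
Then change container volume by factor 0.5 (V_new/V_old).
Step 2:
                    D           E           C           A
  init          3.632    0.005151       4.516       11.09
  Δ         -0.009001   -0.004501   -0.009001    0.009001
  eq            3.623  6.5077e-04       4.507        11.1
  solve Keq expr → x = 0.004501; check Q = 709.7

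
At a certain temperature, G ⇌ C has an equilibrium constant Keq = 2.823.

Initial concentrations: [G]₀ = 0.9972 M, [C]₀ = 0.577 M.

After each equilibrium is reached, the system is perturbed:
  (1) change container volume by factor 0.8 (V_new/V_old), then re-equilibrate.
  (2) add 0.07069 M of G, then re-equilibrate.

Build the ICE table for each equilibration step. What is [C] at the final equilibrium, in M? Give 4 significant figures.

Q₀ = 0.5786 vs Keq = 2.823 ⇒ Q<K, forward
Step 1:
                   G          C
  init        0.9972      0.577
  Δ          -0.5854     0.5854
  eq          0.4118      1.162
  solve Keq expr → x = 0.5854; check Q = 2.823
Then change container volume by factor 0.8 (V_new/V_old).
Step 2:
                   G          C
  init        0.5147      1.453
  Δ                0          0
  eq          0.5147      1.453
  solve Keq expr → x = 0; check Q = 2.823
Then add 0.07069 M of G.
Step 3:
                   G          C
  init        0.5854      1.453
  Δ          -0.0522     0.0522
  eq          0.5332      1.505
  solve Keq expr → x = 0.0522; check Q = 2.823

[C]_eq = 1.505 M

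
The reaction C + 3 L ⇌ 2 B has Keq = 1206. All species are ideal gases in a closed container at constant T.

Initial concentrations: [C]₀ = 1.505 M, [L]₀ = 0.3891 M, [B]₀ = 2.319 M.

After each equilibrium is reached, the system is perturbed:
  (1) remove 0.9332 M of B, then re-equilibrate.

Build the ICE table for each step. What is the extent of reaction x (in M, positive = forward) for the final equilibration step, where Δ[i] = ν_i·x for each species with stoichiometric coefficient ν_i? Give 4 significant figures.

x = 0.01323 M

Q₀ = 60.66 vs Keq = 1206 ⇒ Q<K, forward
Step 1:
                   C          L          B
  Initial      1.505     0.3891      2.319
  Change    -0.07877    -0.2363     0.1575
  Equil        1.426     0.1528      2.477
  solve Keq expr → x = 0.07877; check Q = 1206
Then remove 0.9332 M of B.
Step 2:
                   C          L          B
  Initial      1.426     0.1528      1.543
  Change    -0.01323   -0.03969    0.02646
  Equil        1.413     0.1131       1.57
  solve Keq expr → x = 0.01323; check Q = 1206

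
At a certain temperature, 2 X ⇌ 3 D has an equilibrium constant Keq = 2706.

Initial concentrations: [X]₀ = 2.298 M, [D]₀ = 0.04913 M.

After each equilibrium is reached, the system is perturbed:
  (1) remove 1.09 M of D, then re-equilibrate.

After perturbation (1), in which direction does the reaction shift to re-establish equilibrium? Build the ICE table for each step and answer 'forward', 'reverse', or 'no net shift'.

Direction: forward

Q₀ = 2.2456e-05 vs Keq = 2706 ⇒ Q<K, forward
Step 1:
                    X           D
  I             2.298     0.04913
  C            -2.182       3.272
  E            0.1164       3.322
  solve Keq expr → x = 1.091; check Q = 2706
Then remove 1.09 M of D.
Step 2:
                    X           D
  I            0.1164       2.232
  C          -0.04909     0.07364
  E           0.06728       2.305
  solve Keq expr → x = 0.02455; check Q = 2706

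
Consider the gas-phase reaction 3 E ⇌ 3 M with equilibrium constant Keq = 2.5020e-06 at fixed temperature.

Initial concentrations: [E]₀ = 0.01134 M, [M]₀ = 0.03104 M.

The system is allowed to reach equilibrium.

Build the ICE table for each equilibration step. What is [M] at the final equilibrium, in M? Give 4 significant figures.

Q₀ = 20.51 vs Keq = 2.5020e-06 ⇒ Q>K, reverse
Step 1:
                  E         M
  Initial   0.01134   0.03104
  Change    0.03047  -0.03047
  Equil     0.04181 5.6763e-04
  solve Keq expr → x = -0.01016; check Q = 2.5020e-06

[M]_eq = 5.6763e-04 M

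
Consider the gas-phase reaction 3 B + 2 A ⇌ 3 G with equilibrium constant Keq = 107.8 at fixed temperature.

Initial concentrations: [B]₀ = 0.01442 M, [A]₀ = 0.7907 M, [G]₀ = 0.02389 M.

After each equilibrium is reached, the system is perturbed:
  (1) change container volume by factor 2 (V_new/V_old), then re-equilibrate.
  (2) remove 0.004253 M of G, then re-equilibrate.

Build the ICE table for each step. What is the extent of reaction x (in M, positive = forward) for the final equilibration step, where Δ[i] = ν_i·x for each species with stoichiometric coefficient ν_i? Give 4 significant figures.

x = 3.9705e-04 M

Q₀ = 7.273 vs Keq = 107.8 ⇒ Q<K, forward
Step 1:
                   B          A          G
  init       0.01442     0.7907    0.02389
  Δ         -0.00684   -0.00456    0.00684
  eq         0.00758     0.7861    0.03073
  solve Keq expr → x = 0.00228; check Q = 107.8
Then change container volume by factor 2 (V_new/V_old).
Step 2:
                   B          A          G
  init       0.00379     0.3931    0.01536
  Δ         0.001593   0.001062  -0.001593
  eq        0.005383     0.3941    0.01377
  solve Keq expr → x = -5.3097e-04; check Q = 107.8
Then remove 0.004253 M of G.
Step 3:
                   B          A          G
  init      0.005383     0.3941   0.009519
  Δ        -0.001191 -7.9410e-04   0.001191
  eq        0.004192     0.3933    0.01071
  solve Keq expr → x = 3.9705e-04; check Q = 107.8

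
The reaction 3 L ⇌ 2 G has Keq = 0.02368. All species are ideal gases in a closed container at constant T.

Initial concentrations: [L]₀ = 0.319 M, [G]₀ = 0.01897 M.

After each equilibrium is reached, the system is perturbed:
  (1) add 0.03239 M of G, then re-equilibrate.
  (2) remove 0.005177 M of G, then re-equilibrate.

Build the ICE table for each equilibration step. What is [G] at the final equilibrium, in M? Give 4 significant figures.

Q₀ = 0.01109 vs Keq = 0.02368 ⇒ Q<K, forward
Step 1:
                    L           G
  I             0.319     0.01897
  C            -0.011    0.007334
  E             0.308      0.0263
  solve Keq expr → x = 0.003667; check Q = 0.02368
Then add 0.03239 M of G.
Step 2:
                    L           G
  I             0.308     0.05869
  C           0.04054    -0.02703
  E            0.3485     0.03166
  solve Keq expr → x = -0.01351; check Q = 0.02368
Then remove 0.005177 M of G.
Step 3:
                    L           G
  I            0.3485     0.02649
  C         -0.006453    0.004302
  E            0.3421     0.03079
  solve Keq expr → x = 0.002151; check Q = 0.02368

[G]_eq = 0.03079 M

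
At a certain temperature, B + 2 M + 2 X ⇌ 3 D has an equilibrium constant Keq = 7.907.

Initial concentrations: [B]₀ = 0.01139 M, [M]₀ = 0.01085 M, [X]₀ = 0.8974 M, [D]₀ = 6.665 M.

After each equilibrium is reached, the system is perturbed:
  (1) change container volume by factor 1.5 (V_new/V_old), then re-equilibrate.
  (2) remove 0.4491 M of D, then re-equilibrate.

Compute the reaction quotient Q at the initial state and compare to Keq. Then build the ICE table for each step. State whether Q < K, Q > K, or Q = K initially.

Q₀ = 2.7419e+08; Q > K (proceeds reverse)

Q₀ = 2.7419e+08 vs Keq = 7.907 ⇒ Q>K, reverse
Step 1:
                   B          M          X          D
  I          0.01139    0.01085     0.8974      6.665
  C           0.7612      1.522      1.522     -2.284
  E           0.7726      1.533       2.42      4.381
  solve Keq expr → x = -0.7612; check Q = 7.907
Then change container volume by factor 1.5 (V_new/V_old).
Step 2:
                   B          M          X          D
  I           0.5151      1.022      1.613      2.921
  C           0.0734     0.1468     0.1468    -0.2202
  E           0.5885      1.169       1.76      2.701
  solve Keq expr → x = -0.0734; check Q = 7.907
Then remove 0.4491 M of D.
Step 3:
                   B          M          X          D
  I           0.5885      1.169       1.76      2.252
  C         -0.04723   -0.09447   -0.09447     0.1417
  E           0.5412      1.075      1.666      2.393
  solve Keq expr → x = 0.04723; check Q = 7.907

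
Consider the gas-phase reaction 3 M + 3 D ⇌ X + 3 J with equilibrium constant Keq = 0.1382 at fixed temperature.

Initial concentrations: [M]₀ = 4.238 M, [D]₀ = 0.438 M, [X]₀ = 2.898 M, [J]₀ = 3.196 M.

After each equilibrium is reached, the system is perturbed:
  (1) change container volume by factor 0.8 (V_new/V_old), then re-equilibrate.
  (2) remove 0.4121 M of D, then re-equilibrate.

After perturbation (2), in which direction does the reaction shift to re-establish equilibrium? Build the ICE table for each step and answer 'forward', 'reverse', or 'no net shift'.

Direction: reverse

Q₀ = 14.79 vs Keq = 0.1382 ⇒ Q>K, reverse
Step 1:
                  M         D         X         J
  I           4.238     0.438     2.898     3.196
  C          0.8174    0.8174   -0.2725   -0.8174
  E           5.055     1.255     2.626     2.379
  solve Keq expr → x = -0.2725; check Q = 0.1382
Then change container volume by factor 0.8 (V_new/V_old).
Step 2:
                  M         D         X         J
  I           6.319     1.569     3.282     2.973
  C         -0.1253   -0.1253   0.04177    0.1253
  E           6.194     1.444     3.324     3.099
  solve Keq expr → x = 0.04177; check Q = 0.1382
Then remove 0.4121 M of D.
Step 3:
                  M         D         X         J
  I           6.194     1.032     3.324     3.099
  C          0.2401    0.2401  -0.08004   -0.2401
  E           6.434     1.272     3.244     2.858
  solve Keq expr → x = -0.08004; check Q = 0.1382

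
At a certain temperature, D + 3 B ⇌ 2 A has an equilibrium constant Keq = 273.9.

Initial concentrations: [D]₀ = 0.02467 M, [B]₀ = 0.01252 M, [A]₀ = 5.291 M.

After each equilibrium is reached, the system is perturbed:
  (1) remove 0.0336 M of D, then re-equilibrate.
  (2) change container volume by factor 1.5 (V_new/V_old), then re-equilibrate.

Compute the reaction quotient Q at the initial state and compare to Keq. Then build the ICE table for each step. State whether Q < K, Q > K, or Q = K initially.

Q₀ = 5.7822e+08; Q > K (proceeds reverse)

Q₀ = 5.7822e+08 vs Keq = 273.9 ⇒ Q>K, reverse
Step 1:
                   D          B          A
  Initial    0.02467    0.01252      5.291
  Change       0.228     0.6839     -0.456
  Equil       0.2527     0.6965      4.835
  solve Keq expr → x = -0.228; check Q = 273.9
Then remove 0.0336 M of D.
Step 2:
                   D          B          A
  Initial     0.2191     0.6965      4.835
  Change    0.007919    0.02376   -0.01584
  Equil        0.227     0.7202      4.819
  solve Keq expr → x = -0.007919; check Q = 273.9
Then change container volume by factor 1.5 (V_new/V_old).
Step 3:
                   D          B          A
  Initial     0.1513     0.4801      3.213
  Change     0.03344     0.1003   -0.06688
  Equil       0.1848     0.5805      3.146
  solve Keq expr → x = -0.03344; check Q = 273.9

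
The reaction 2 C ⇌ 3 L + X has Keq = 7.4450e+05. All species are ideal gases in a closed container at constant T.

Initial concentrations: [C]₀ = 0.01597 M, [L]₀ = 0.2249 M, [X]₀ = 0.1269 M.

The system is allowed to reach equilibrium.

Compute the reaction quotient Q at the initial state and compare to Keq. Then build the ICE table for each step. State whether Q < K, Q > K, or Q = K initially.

Q₀ = 5.66; Q < K (proceeds forward)

Q₀ = 5.66 vs Keq = 7.4450e+05 ⇒ Q<K, forward
Step 1:
                   C          L          X
  Initial    0.01597     0.2249     0.1269
  Change    -0.01592    0.02388   0.007959
  Equil   5.2810e-05     0.2488     0.1349
  solve Keq expr → x = 0.007959; check Q = 7.4450e+05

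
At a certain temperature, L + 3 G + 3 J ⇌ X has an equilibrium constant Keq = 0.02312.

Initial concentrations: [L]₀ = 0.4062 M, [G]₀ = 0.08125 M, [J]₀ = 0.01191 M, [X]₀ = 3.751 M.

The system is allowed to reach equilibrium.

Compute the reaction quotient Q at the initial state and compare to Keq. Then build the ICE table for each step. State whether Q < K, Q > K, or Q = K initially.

Q₀ = 1.0191e+10; Q > K (proceeds reverse)

Q₀ = 1.0191e+10 vs Keq = 0.02312 ⇒ Q>K, reverse
Step 1:
                    L           G           J           X
  init         0.4062     0.08125     0.01191       3.751
  Δ             0.721       2.163       2.163      -0.721
  eq            1.127       2.244       2.175        3.03
  solve Keq expr → x = -0.721; check Q = 0.02312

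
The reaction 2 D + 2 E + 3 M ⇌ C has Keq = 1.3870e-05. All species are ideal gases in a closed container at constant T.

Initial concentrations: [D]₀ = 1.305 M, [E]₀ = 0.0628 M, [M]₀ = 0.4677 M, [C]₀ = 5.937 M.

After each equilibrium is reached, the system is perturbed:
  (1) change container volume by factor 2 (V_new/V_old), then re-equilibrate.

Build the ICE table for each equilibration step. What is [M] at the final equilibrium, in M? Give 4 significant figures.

[M]_eq = 6.096 M

Q₀ = 8640 vs Keq = 1.3870e-05 ⇒ Q>K, reverse
Step 1:
                  D         E         M         C
  Initial     1.305    0.0628    0.4677     5.937
  Change      4.505     4.505     6.757    -2.252
  Equil        5.81     4.568     7.225     3.685
  solve Keq expr → x = -2.252; check Q = 1.3870e-05
Then change container volume by factor 2 (V_new/V_old).
Step 2:
                  D         E         M         C
  Initial     2.905     2.284     3.613     1.842
  Change      1.656     1.656     2.484   -0.8279
  Equil       4.561      3.94     6.096     1.014
  solve Keq expr → x = -0.8279; check Q = 1.3870e-05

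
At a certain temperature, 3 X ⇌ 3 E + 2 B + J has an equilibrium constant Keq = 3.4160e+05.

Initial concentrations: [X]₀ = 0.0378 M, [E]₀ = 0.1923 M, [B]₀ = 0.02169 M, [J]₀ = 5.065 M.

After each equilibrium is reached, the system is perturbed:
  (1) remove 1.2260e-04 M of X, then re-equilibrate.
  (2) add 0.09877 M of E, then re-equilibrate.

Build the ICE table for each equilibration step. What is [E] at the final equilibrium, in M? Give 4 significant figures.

Q₀ = 0.3137 vs Keq = 3.4160e+05 ⇒ Q<K, forward
Step 1:
                    X           E           B           J
  I            0.0378      0.1923     0.02169       5.065
  C          -0.03707     0.03707     0.02471     0.01236
  E        7.2826e-04      0.2294      0.0464       5.077
  solve Keq expr → x = 0.01236; check Q = 3.4160e+05
Then remove 1.2260e-04 M of X.
Step 2:
                    X           E           B           J
  I        6.0566e-04      0.2294      0.0464       5.077
  C        1.2137e-04 -1.2137e-04 -8.0911e-05 -4.0455e-05
  E        7.2703e-04      0.2293     0.04632       5.077
  solve Keq expr → x = -4.0455e-05; check Q = 3.4160e+05
Then add 0.09877 M of E.
Step 3:
                    X           E           B           J
  I        7.2703e-04       0.328     0.04632       5.077
  C        3.0916e-04 -3.0916e-04 -2.0611e-04 -1.0305e-04
  E          0.001036      0.3277     0.04612       5.077
  solve Keq expr → x = -1.0305e-04; check Q = 3.4160e+05

[E]_eq = 0.3277 M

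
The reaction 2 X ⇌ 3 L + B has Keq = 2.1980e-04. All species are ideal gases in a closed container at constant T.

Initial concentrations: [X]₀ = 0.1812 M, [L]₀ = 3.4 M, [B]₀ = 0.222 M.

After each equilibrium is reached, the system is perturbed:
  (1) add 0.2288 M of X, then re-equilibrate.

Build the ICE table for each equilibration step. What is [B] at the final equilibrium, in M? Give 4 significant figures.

Q₀ = 265.8 vs Keq = 2.1980e-04 ⇒ Q>K, reverse
Step 1:
                  X         L         B
  init       0.1812       3.4     0.222
  Δ           0.444    -0.666    -0.222
  eq         0.6252     2.734 4.2039e-06
  solve Keq expr → x = -0.222; check Q = 2.1980e-04
Then add 0.2288 M of X.
Step 2:
                  X         L         B
  init        0.854     2.734 4.2039e-06
  Δ       -7.2796e-06 1.0919e-05 3.6398e-06
  eq          0.854     2.734 7.8437e-06
  solve Keq expr → x = 3.6398e-06; check Q = 2.1980e-04

[B]_eq = 7.8437e-06 M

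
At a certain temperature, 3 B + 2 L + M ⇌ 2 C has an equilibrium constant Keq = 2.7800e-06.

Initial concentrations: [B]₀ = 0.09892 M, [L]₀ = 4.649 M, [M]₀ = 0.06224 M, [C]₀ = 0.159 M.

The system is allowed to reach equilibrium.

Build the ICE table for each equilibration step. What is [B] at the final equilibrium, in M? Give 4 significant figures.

Q₀ = 19.42 vs Keq = 2.7800e-06 ⇒ Q>K, reverse
Step 1:
                    B           L           M           C
  init        0.09892       4.649     0.06224       0.159
  Δ            0.2376      0.1584     0.07921     -0.1584
  eq           0.3365       4.807      0.1414  5.8854e-04
  solve Keq expr → x = -0.07921; check Q = 2.7800e-06

[B]_eq = 0.3365 M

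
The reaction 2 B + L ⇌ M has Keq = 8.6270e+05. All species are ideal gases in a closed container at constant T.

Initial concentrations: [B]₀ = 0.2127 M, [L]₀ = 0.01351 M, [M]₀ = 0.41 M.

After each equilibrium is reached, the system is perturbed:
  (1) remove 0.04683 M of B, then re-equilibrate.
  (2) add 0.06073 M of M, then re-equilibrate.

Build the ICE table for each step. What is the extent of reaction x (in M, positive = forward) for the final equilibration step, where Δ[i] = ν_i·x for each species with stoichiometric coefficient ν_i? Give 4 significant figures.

x = -3.6454e-06 M

Q₀ = 670.8 vs Keq = 8.6270e+05 ⇒ Q<K, forward
Step 1:
                   B          L          M
  init        0.2127    0.01351       0.41
  Δ         -0.02699    -0.0135     0.0135
  eq          0.1857 1.4234e-05     0.4235
  solve Keq expr → x = 0.0135; check Q = 8.6270e+05
Then remove 0.04683 M of B.
Step 2:
                   B          L          M
  init        0.1389 1.4234e-05     0.4235
  Δ       2.2418e-05 1.1209e-05 -1.1209e-05
  eq          0.1389 2.5443e-05     0.4235
  solve Keq expr → x = -1.1209e-05; check Q = 8.6270e+05
Then add 0.06073 M of M.
Step 3:
                   B          L          M
  init        0.1389 2.5443e-05     0.4842
  Δ       7.2908e-06 3.6454e-06 -3.6454e-06
  eq          0.1389 2.9088e-05     0.4842
  solve Keq expr → x = -3.6454e-06; check Q = 8.6270e+05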